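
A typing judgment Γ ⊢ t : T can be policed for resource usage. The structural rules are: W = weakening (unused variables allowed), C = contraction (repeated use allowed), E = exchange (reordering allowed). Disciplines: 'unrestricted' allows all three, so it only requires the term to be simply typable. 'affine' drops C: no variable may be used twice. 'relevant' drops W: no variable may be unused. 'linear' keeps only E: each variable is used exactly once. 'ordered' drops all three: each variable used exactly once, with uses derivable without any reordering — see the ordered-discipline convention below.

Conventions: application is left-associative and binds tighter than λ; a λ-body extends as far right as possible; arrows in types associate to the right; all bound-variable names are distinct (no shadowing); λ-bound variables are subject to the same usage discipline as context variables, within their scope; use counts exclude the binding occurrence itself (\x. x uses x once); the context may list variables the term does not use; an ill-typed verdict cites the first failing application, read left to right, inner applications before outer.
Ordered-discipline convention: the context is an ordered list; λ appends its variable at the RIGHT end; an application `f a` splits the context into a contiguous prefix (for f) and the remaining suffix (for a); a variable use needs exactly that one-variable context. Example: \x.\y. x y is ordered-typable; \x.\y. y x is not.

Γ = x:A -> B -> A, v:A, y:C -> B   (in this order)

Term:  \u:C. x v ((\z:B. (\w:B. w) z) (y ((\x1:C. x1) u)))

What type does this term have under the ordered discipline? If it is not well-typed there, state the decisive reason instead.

term : C -> A
usage: x: 1×; v: 1×; y: 1×; u (bound): 1×; z (bound): 1×; w (bound): 1×; x1 (bound): 1×
order of uses: x, v, w, z, y, x1, u
typing: ✓ — C -> A
all disciplines: ordered ✓ | linear ✓ | affine ✓ | relevant ✓ | unrestricted ✓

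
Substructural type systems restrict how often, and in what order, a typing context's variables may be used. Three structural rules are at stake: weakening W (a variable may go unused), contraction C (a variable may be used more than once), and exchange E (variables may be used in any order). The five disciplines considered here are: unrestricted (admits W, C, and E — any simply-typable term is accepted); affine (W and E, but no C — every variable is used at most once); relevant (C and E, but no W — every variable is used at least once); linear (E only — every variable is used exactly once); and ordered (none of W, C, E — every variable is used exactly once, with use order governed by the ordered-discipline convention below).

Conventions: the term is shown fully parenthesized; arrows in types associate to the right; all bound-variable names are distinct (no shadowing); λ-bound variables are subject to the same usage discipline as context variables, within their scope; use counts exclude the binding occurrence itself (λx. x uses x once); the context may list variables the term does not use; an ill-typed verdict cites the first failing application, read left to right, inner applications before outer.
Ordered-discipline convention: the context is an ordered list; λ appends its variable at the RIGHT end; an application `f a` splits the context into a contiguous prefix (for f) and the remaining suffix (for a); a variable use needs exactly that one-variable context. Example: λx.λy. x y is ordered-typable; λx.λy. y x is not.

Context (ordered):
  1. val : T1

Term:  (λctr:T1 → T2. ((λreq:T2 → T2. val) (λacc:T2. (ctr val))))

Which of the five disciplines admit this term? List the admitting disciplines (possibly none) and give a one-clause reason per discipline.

admitting disciplines: unrestricted
usage: val: 2; ctr (λ-bound): 1; req (λ-bound): 0; acc (λ-bound): 0
uses in reading order: val, ctr, val
typing: ✓ — (T1 → T2) → T1
ordered: ✗, repeated use of val ×2; req, acc never used (weakening)
linear: ✗, repeated use of val ×2; req, acc never used (weakening)
affine: ✗, repeated use of val ×2
relevant: ✗, req, acc never used (weakening)
unrestricted: ✓, simply typable at (T1 → T2) → T1; W, C, E all held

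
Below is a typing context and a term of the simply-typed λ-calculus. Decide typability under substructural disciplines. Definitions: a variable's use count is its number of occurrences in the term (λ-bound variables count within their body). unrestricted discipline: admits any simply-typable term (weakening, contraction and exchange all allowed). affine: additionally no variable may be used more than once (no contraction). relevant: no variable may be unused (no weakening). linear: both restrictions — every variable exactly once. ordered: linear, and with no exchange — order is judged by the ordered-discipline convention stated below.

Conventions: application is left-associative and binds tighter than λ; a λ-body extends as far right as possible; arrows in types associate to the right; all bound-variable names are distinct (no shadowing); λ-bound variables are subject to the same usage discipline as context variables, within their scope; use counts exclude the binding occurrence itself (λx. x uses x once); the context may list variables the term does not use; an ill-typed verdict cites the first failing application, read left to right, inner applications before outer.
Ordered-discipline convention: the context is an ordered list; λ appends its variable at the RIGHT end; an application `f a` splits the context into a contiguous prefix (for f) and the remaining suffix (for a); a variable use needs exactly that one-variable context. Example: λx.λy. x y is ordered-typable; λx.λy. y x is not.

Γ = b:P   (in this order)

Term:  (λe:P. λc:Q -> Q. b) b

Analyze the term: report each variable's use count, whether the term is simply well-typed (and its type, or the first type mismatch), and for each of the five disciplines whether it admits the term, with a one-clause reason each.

usage: b ×2; e [bound] ×0; c [bound] ×0
uses in reading order: b, b
typing: the term checks, with type (Q -> Q) -> P
ordered: ✗ — needs contraction — b ×2; e, c left unused
linear: ✗ — needs contraction — b ×2; e, c left unused
affine: ✗ — needs contraction — b ×2
relevant: ✗ — e, c left unused
unrestricted: ✓ — typability at (Q -> Q) -> P is all that's needed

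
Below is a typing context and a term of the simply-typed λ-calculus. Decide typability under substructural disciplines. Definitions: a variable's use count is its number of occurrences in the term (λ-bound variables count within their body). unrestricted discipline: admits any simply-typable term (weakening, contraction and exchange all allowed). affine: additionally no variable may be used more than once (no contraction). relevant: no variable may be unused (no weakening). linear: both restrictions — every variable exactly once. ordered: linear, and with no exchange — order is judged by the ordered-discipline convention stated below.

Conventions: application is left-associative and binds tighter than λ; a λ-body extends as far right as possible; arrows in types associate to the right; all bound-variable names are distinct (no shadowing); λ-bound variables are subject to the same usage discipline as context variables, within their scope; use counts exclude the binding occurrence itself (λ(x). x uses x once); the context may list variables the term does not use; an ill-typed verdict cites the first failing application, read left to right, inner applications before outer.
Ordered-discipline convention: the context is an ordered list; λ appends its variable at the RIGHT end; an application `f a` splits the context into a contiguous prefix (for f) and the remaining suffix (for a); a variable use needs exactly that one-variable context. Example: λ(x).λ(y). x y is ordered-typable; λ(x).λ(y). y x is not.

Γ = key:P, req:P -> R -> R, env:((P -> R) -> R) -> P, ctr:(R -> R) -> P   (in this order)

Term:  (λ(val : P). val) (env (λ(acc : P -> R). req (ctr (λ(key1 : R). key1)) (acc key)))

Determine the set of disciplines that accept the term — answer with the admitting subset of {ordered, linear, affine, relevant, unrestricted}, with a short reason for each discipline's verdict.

admitted in: linear, affine, relevant, unrestricted
usage: key ×1; req ×1; env ×1; ctr ×1; val (bound) ×1; acc (bound) ×1; key1 (bound) ×1
uses in reading order: val, env, req, ctr, key1, acc, key
typing: ✓ — P
ordered: ✗, no contiguous prefix/suffix split fits val, env, req, ctr, key1, acc, key
linear: ✓, exactly-once usage across key, req, env, ctr, val, acc, key1
affine: ✓, at most one use each (key, req, env, ctr, val, acc, key1)
relevant: ✓, key, req, env, ctr, val, acc, key1: all used, weakening unneeded
unrestricted: ✓, typability at P is all that's needed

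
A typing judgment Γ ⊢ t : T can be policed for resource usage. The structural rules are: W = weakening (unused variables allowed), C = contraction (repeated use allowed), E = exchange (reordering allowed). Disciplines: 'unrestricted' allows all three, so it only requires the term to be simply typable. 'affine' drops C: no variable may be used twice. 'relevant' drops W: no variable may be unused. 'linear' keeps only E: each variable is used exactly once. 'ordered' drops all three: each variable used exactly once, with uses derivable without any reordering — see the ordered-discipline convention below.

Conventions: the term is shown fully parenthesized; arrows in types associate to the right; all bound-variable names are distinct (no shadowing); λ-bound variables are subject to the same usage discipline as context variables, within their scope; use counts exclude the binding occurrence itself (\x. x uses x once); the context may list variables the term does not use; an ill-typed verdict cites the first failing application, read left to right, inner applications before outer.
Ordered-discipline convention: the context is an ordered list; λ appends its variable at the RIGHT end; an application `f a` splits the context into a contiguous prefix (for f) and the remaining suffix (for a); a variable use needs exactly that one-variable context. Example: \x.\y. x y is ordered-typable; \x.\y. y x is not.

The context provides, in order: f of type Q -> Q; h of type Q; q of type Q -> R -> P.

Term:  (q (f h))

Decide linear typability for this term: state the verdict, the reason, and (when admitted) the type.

yes — f, h, q: one use apiece; term : R -> P
usage: f: 1, h: 1, q: 1
left-to-right use order: q, f, h
typing: well-typed at R -> P
across the five disciplines: ordered ✗; linear ✓; affine ✓; relevant ✓; unrestricted ✓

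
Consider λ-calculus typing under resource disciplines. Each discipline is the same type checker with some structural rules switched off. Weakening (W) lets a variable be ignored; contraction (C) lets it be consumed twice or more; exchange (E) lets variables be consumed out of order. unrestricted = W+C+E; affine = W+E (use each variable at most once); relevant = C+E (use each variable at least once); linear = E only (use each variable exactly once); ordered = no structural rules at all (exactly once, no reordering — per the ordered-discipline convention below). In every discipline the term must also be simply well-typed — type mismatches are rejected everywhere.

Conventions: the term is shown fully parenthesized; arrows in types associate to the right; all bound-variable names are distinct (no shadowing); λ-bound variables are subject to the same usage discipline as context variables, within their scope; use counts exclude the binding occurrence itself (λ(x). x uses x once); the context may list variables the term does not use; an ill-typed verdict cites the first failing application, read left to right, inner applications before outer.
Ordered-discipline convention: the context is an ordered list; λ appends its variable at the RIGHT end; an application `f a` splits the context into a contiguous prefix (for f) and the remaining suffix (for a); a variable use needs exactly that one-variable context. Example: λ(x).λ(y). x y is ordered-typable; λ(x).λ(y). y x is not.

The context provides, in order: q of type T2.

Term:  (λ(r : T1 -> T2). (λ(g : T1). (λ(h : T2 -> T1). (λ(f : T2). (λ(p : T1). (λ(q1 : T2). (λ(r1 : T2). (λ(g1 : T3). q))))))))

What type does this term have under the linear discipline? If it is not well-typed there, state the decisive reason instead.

not well-typed under linear — needs weakening: r, g, h, f, p, q1, r1, g1 unused
use counts: q: 1×; r (bound): 0×; g (bound): 0×; h (bound): 0×; f (bound): 0×; p (bound): 0×; q1 (bound): 0×; r1 (bound): 0×; g1 (bound): 0×
uses in reading order: q
typing: ✓ — (T1 -> T2) -> T1 -> (T2 -> T1) -> T2 -> T1 -> T2 -> T2 -> T3 -> T2
per-discipline verdicts: ordered ✗ · linear ✗ · affine ✓ · relevant ✗ · unrestricted ✓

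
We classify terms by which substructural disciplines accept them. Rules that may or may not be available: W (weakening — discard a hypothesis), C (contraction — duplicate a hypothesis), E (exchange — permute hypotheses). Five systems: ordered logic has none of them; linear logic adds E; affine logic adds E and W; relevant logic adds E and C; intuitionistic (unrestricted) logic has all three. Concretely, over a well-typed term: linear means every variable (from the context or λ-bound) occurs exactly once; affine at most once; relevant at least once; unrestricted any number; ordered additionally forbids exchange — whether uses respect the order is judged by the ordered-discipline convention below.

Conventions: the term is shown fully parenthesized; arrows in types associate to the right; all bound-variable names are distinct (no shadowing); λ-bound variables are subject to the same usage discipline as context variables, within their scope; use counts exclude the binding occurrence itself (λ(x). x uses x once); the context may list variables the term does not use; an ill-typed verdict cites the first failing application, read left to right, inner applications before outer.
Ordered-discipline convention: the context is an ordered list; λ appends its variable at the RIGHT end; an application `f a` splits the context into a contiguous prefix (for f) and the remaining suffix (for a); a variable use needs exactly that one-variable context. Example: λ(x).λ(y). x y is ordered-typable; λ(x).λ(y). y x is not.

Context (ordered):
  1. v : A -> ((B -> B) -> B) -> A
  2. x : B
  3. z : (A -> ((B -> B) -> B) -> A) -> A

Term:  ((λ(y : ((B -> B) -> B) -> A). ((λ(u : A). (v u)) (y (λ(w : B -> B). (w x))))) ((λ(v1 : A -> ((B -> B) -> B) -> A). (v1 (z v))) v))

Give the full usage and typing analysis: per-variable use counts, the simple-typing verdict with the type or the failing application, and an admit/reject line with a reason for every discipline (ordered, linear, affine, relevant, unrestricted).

usage: v: 3, x: 1, z: 1, y (λ-bound): 1, u (λ-bound): 1, w (λ-bound): 1, v1 (λ-bound): 1
left-to-right use order: v, u, y, w, x, v1, z, v, v
typing: well-typed at ((B -> B) -> B) -> A
ordered: ✗, uses contraction: v ×3
linear: ✗, uses contraction: v ×3
affine: ✗, uses contraction: v ×3
relevant: ✓, every one of v, x, z, y, u, w, v1 appears
unrestricted: ✓, simply typable at ((B -> B) -> B) -> A; W, C, E all held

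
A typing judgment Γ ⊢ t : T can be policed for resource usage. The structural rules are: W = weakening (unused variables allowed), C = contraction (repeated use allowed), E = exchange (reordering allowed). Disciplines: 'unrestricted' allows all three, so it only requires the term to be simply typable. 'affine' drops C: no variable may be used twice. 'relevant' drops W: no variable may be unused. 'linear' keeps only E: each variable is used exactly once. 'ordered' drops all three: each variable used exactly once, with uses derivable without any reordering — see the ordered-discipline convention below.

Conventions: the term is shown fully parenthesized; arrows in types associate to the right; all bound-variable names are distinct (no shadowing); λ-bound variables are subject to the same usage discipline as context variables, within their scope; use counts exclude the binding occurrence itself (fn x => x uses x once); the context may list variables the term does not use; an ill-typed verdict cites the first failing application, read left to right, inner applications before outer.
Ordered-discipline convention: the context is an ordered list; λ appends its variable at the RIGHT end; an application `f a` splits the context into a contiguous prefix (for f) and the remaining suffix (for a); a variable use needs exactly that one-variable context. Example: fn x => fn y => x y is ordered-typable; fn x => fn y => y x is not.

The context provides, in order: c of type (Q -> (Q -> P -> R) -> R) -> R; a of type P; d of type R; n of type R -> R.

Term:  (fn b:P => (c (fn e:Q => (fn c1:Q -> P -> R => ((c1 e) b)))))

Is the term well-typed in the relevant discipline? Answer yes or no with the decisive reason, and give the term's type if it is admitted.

no — unused: a, d, n — weakening required
variable uses: c: 1×; a: 0×; d: 0×; n: 0×; b [bound]: 1×; e [bound]: 1×; c1 [bound]: 1×
use order (left to right): c, c1, e, b
typing: the term checks, with type P -> R
per-discipline verdicts: ordered ✗, linear ✗, affine ✓, relevant ✗, unrestricted ✓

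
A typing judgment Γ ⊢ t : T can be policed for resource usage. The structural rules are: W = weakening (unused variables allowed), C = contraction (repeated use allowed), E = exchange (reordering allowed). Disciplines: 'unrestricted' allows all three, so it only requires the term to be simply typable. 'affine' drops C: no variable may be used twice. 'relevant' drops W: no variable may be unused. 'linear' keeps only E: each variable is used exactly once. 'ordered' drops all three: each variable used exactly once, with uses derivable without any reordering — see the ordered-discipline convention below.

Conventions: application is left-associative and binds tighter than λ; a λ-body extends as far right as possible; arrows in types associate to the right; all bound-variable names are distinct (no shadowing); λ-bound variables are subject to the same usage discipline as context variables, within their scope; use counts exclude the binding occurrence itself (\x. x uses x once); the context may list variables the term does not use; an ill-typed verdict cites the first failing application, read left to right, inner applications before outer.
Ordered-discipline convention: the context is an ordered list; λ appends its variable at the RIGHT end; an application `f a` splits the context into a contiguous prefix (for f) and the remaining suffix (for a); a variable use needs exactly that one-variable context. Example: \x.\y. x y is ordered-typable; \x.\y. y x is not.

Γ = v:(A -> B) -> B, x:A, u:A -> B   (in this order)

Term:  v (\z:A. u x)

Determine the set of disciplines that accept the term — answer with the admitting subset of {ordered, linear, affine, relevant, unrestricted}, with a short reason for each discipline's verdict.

admitted in: affine, unrestricted
variable uses: v: 1; x: 1; u: 1; z (bound): 0
order of uses: v, u, x
typing: ✓ — B
ordered ✗ (unused: z — weakening required)
linear ✗ (unused: z — weakening required)
affine ✓ (at most one use each (v, x, u, z))
relevant ✗ (unused: z — weakening required)
unrestricted ✓ (well-typed at B; no restrictions here)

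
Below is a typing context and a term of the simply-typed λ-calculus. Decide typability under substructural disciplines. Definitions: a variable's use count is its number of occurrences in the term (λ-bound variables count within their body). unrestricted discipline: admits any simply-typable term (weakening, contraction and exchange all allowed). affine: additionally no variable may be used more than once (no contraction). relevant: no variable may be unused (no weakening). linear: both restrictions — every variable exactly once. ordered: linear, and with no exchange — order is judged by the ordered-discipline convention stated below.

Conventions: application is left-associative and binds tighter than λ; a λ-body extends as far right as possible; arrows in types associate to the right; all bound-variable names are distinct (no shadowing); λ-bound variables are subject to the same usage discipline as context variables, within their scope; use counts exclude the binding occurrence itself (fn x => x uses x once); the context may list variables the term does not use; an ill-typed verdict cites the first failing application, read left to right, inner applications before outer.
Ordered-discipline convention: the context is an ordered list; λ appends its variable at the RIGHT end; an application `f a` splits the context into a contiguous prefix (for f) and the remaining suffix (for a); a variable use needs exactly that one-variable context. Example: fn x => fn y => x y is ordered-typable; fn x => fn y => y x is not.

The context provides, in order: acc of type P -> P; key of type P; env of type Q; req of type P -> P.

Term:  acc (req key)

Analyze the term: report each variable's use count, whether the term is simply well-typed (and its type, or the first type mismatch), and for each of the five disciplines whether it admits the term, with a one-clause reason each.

use counts: acc: 1, key: 1, env: 0, req: 1
use order (left to right): acc, req, key
typing: well-typed at P
ordered: ✗ — env never used (weakening)
linear: ✗ — env never used (weakening)
affine: ✓ — acc, key, env, req: no repeats, contraction unneeded
relevant: ✗ — env never used (weakening)
unrestricted: ✓ — well-typed at P; no restrictions here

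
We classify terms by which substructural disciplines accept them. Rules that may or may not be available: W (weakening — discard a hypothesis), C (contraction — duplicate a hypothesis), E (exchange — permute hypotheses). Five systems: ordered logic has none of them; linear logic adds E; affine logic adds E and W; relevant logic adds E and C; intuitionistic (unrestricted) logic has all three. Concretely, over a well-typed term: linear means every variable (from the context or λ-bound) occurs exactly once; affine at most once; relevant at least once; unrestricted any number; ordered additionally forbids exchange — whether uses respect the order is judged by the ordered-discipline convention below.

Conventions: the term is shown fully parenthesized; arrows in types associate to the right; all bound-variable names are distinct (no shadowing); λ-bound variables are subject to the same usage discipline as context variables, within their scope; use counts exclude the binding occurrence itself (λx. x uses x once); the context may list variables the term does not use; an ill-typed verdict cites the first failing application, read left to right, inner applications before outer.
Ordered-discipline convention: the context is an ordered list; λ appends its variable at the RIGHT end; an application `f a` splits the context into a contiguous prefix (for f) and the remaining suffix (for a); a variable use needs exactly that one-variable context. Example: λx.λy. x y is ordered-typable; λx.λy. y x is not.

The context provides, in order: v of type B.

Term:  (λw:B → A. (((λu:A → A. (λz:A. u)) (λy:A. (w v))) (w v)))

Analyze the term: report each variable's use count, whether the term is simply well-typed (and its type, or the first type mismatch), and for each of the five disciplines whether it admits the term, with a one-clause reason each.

variable uses: v: 2×; w [bound]: 2×; u [bound]: 1×; z [bound]: 0×; y [bound]: 0×
left-to-right use order: u, w, v, w, v
typing: the term checks, with type (B → A) → A → A
ordered ✗ (uses contraction: v ×2, w ×2; unused: z, y — weakening required)
linear ✗ (uses contraction: v ×2, w ×2; unused: z, y — weakening required)
affine ✗ (uses contraction: v ×2, w ×2)
relevant ✗ (unused: z, y — weakening required)
unrestricted ✓ (typability at (B → A) → A → A is all that's needed)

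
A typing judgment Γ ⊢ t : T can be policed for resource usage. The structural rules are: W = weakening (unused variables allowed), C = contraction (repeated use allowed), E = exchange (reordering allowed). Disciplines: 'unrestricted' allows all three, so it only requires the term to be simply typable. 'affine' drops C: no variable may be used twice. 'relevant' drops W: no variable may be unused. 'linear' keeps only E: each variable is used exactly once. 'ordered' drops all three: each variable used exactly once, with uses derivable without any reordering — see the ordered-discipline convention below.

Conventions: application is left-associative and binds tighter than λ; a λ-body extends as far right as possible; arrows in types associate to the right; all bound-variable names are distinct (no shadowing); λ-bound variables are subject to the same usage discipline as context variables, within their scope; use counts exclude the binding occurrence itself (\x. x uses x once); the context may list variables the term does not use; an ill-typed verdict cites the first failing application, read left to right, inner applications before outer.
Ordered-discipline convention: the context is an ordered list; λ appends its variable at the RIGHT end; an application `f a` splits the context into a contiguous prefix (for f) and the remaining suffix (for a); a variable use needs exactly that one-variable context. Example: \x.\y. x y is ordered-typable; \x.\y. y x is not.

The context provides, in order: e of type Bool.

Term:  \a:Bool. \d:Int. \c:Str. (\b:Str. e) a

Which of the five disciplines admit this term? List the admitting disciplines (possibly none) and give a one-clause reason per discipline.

admitted in: none
use counts: e ×1, a [bound] ×1, d [bound] ×0, c [bound] ×0, b [bound] ×0
use order (left to right): e, a
typing: ill-typed: an application expects Str but receives Bool
ordered ✗ (the type mismatch rejects it)
linear ✗ (not simply typable)
affine ✗ (fails simple typing)
relevant ✗ (a type mismatch blocks all five)
unrestricted ✗ (the type mismatch rejects it)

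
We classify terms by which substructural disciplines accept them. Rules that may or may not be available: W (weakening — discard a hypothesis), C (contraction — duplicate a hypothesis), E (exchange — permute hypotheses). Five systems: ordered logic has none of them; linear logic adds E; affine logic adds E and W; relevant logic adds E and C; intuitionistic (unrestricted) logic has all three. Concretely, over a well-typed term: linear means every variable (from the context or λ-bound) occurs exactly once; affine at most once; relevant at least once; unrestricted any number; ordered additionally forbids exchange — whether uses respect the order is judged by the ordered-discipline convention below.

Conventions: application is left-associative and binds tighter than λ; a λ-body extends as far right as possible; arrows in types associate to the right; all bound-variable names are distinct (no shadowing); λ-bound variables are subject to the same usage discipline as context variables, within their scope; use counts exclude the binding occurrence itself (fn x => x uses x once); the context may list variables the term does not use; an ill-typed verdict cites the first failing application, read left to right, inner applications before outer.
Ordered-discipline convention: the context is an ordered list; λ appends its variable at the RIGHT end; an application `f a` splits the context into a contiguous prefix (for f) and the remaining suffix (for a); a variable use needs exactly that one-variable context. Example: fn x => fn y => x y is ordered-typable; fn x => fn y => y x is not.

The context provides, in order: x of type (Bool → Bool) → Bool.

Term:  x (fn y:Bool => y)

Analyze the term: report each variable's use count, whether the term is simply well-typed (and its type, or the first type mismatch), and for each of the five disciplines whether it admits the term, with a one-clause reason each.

counts: x: 1×, y (bound): 1×
use order (left to right): x, y
typing: well-typed at Bool
ordered ✓ (x, y once each; derivable with no W/C/E)
linear ✓ (each of x, y used exactly once)
affine ✓ (x, y: no repeats, contraction unneeded)
relevant ✓ (at least one use each (x, y))
unrestricted ✓ (type-checks (Bool) and nothing is barred)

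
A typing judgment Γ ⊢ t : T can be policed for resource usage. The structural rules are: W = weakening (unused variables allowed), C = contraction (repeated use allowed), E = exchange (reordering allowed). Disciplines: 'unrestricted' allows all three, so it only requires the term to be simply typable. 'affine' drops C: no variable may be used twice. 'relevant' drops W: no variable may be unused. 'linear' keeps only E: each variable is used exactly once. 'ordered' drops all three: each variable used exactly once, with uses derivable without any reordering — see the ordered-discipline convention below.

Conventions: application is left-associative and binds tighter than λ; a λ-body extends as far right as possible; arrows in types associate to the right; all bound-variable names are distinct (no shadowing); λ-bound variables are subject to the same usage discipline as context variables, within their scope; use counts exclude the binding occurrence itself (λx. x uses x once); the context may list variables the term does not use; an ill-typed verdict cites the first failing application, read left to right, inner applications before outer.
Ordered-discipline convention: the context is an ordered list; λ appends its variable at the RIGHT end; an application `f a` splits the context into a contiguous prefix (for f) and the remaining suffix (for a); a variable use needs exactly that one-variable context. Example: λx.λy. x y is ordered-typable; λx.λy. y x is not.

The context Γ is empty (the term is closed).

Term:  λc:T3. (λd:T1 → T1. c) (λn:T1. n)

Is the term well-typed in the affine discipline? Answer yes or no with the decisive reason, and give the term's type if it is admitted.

yes — no duplicate uses among c, d, n; term : T3 → T3
variable uses: c (bound)=1, d (bound)=0, n (bound)=1
left-to-right use order: c, n
typing: ✓ — T3 → T3
all disciplines: ordered ✗; linear ✗; affine ✓; relevant ✗; unrestricted ✓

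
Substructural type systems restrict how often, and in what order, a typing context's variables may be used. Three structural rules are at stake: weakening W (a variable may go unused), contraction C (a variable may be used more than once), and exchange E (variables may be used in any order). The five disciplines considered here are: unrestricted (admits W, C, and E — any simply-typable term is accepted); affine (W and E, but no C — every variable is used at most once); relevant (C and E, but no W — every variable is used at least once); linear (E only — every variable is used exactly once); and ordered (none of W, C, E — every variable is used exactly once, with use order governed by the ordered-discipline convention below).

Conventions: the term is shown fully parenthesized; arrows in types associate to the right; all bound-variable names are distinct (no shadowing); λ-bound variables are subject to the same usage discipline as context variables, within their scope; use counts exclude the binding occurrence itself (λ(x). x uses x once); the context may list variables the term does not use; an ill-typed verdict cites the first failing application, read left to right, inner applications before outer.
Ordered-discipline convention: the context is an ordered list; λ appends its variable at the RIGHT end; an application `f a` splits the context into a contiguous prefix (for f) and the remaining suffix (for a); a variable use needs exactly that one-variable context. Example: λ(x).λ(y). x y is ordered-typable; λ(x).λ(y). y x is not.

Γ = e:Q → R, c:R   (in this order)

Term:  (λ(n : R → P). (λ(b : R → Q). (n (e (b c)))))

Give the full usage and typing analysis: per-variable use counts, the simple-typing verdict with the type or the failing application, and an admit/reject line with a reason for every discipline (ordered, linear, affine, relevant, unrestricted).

use counts: e: 1, c: 1, n (bound): 1, b (bound): 1
order of uses: n, e, b, c
typing: ✓ — (R → P) → (R → Q) → P
ordered: ✗ — use order n, e, b, c needs exchange
linear: ✓ — e, c, n, b: one use apiece
affine: ✓ — at most one use each (e, c, n, b)
relevant: ✓ — e, c, n, b: all used, weakening unneeded
unrestricted: ✓ — type-checks ((R → P) → (R → Q) → P) and nothing is barred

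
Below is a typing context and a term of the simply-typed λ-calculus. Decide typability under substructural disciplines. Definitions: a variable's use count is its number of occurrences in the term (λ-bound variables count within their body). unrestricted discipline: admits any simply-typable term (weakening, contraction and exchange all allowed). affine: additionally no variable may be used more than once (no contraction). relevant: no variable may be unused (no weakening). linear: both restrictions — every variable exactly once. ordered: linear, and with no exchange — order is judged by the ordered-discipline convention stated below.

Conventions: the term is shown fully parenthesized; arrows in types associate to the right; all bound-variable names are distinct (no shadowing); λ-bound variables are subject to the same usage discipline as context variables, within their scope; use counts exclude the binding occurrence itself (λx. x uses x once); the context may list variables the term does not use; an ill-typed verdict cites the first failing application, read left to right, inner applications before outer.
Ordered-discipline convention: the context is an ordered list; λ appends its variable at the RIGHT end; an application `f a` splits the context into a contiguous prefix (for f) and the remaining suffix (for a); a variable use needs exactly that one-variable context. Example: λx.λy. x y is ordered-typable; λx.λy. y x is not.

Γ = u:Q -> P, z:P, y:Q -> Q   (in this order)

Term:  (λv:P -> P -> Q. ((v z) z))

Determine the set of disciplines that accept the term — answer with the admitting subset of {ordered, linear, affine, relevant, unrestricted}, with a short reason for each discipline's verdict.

admitted by: unrestricted
counts: u ×0, z ×2, y ×0, v (λ-bound) ×1
left-to-right use order: v, z, z
typing: the term checks, with type (P -> P -> Q) -> Q
ordered: ✗, z ×2 used more than once (contraction); u, y never used (weakening)
linear: ✗, z ×2 used more than once (contraction); u, y never used (weakening)
affine: ✗, z ×2 used more than once (contraction)
relevant: ✗, u, y never used (weakening)
unrestricted: ✓, simply typable at (P -> P -> Q) -> Q; W, C, E all held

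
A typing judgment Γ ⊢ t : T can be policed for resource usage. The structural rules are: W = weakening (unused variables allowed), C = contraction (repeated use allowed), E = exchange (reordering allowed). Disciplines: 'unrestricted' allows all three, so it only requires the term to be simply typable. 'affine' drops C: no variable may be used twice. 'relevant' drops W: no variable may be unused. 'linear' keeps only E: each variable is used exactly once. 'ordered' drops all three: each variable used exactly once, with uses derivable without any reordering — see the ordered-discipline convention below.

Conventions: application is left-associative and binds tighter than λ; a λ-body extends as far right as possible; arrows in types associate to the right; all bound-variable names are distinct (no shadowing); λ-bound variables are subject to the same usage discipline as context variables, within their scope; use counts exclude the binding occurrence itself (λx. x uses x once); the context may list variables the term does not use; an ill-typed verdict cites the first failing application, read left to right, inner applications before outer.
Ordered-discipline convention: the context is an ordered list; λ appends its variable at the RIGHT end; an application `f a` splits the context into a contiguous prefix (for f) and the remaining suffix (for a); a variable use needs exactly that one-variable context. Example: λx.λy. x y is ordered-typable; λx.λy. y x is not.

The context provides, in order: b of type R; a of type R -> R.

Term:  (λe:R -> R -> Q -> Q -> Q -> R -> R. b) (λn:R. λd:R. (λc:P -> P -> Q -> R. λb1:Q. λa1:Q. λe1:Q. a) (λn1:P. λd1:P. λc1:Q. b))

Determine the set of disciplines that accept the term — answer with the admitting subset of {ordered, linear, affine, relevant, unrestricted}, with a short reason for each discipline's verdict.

admitted in: unrestricted
variable uses: b=2; a=1; e (bound)=0; n (bound)=0; d (bound)=0; c (bound)=0; b1 (bound)=0; a1 (bound)=0; e1 (bound)=0; n1 (bound)=0; d1 (bound)=0; c1 (bound)=0
left-to-right use order: b, a, b
typing: well-typed at R
ordered ✗ (b ×2 used more than once (contraction); unused: e, n, d, c, b1, a1, e1, n1, d1, c1 — weakening required)
linear ✗ (b ×2 used more than once (contraction); unused: e, n, d, c, b1, a1, e1, n1, d1, c1 — weakening required)
affine ✗ (b ×2 used more than once (contraction))
relevant ✗ (unused: e, n, d, c, b1, a1, e1, n1, d1, c1 — weakening required)
unrestricted ✓ (well-typed at R; no restrictions here)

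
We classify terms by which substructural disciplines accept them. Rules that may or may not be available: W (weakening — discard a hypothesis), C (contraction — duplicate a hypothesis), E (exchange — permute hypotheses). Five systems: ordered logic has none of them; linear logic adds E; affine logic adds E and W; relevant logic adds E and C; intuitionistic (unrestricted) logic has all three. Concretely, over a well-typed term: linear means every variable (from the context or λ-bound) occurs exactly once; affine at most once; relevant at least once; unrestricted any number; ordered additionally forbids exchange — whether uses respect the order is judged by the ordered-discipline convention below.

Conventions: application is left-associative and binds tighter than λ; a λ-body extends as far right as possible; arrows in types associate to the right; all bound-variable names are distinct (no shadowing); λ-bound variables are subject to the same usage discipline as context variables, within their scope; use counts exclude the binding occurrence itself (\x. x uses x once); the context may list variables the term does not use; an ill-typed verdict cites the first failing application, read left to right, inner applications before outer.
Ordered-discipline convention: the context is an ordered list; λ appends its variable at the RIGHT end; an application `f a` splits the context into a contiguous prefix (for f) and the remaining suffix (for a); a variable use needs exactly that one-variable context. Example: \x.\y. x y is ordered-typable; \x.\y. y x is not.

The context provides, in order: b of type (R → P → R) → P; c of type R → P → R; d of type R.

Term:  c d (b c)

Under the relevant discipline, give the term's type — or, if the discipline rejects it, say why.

term : R
variable uses: b: 1×, c: 2×, d: 1×
left-to-right use order: c, d, b, c
typing: ✓ — R
across the five disciplines: ordered ✗ | linear ✗ | affine ✗ | relevant ✓ | unrestricted ✓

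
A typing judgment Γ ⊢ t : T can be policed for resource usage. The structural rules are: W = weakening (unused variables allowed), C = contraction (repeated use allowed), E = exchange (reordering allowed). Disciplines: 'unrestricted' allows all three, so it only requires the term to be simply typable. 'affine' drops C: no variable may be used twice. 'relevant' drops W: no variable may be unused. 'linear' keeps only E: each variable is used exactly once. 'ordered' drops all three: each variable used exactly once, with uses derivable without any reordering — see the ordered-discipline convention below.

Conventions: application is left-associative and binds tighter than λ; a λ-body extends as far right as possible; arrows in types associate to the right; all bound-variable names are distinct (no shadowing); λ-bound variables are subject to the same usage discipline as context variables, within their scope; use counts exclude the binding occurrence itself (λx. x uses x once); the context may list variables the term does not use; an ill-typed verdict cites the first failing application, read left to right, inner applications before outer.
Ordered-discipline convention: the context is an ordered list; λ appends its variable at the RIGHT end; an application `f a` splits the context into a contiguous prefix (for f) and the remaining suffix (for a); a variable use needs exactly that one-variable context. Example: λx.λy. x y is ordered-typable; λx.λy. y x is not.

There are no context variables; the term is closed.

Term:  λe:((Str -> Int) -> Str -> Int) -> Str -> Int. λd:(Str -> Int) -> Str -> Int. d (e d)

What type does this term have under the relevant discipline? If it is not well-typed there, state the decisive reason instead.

term : (((Str -> Int) -> Str -> Int) -> Str -> Int) -> ((Str -> Int) -> Str -> Int) -> Str -> Int
usage: e (λ-bound)=1; d (λ-bound)=2
order of uses: d, e, d
typing: well-typed at (((Str -> Int) -> Str -> Int) -> Str -> Int) -> ((Str -> Int) -> Str -> Int) -> Str -> Int
per-discipline verdicts: ordered ✗, linear ✗, affine ✗, relevant ✓, unrestricted ✓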